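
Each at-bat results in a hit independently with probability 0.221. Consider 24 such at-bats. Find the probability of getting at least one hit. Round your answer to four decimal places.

0.9975

P(at least one) = 1 − P(none) = 1 − (1 − 0.221)^24
= 1 − 0.002494 = 0.997506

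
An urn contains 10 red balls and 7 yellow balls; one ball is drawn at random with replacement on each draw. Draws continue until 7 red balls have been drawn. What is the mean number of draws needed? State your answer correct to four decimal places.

11.9000

Y = total draws until the seventh success; negative binomial with r=7, p=0.588235.
E[Y] = r / p = 7 / 0.588235 = 11.900000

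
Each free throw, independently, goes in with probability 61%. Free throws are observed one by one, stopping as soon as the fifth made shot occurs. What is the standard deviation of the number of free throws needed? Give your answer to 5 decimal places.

Y = total free throws until the fifth success; negative binomial with r=5, p=0.61.
SD(Y) = √[r(1−p)/p²] = √(5.2405267) = 2.2892197

2.28922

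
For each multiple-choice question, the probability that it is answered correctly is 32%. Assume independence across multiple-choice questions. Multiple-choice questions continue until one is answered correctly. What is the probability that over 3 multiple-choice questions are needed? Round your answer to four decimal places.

0.3144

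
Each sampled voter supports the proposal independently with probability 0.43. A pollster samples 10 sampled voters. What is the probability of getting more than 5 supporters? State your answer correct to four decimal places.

0.2207

X ~ Binomial(10, 0.43); P(X ≥ 6) = Σ C(10,k) p^k (1−p)^(10−k) over k:
  k=6: C(10,6)·0.43^6·0.57^4 = 0.140129
  k=7: C(10,7)·0.43^7·0.57^3 = 0.060407
  k=8: C(10,8)·0.43^8·0.57^2 = 0.017089
  k=9: C(10,9)·0.43^9·0.57^1 = 0.002865
  k=10: C(10,10)·0.43^10·0.57^0 = 0.000216
Total = 0.220706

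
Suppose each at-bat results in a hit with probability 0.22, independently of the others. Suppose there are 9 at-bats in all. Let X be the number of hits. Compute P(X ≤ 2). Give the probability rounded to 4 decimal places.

0.6842

X ~ Binomial(9, 0.22); P(X ≤ 2) = Σ C(9,k) p^k (1−p)^(9−k) over k:
  k=0: C(9,0)·0.22^0·0.78^9 = 0.106869
  k=1: C(9,1)·0.22^1·0.78^8 = 0.271283
  k=2: C(9,2)·0.22^2·0.78^7 = 0.306062
Total = 0.684214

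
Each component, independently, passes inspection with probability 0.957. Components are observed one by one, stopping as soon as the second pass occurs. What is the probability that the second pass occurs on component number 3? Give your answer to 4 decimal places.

Y = trial on which the second success occurs; negative binomial, r=2, p=0.957.
P(Y=3) = C(2,1) · p^2 · (1−p)^1
= 2 · 0.91585 · 0.043 = 0.078763

0.0788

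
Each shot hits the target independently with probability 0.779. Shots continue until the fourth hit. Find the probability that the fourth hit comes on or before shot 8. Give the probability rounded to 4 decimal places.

0.9839

Finishing within 8 shots ⇔ at least 4 successes in the first 8. With X ~ Binomial(8, 0.779), P(Y ≤ 8) = 1 − P(X ≤ 3).
  k=0: C(8,0)·0.779^0·0.221^8 = 0.000006
  k=1: C(8,1)·0.779^1·0.221^7 = 0.000160
  k=2: C(8,2)·0.779^2·0.221^6 = 0.001980
  k=3: C(8,3)·0.779^3·0.221^5 = 0.013956
1 − 0.016102 = 0.983898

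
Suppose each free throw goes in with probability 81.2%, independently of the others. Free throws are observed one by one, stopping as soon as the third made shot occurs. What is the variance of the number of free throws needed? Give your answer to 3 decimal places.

0.855

Y = total free throws until the third success; negative binomial with r=3, p=0.812.
Var(Y) = r(1−p)/p² = 3·0.188 / 0.812² = 0.85540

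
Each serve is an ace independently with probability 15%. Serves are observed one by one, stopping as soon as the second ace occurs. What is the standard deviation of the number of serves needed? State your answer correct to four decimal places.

Y = total serves until the second success; negative binomial with r=2, p=0.15.
SD(Y) = √[r(1−p)/p²] = √(75.555556) = 8.692270

8.6923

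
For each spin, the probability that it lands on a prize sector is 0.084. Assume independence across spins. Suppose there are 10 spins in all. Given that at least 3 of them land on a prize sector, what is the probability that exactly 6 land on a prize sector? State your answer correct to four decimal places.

X ~ Binomial(10, 0.084). Want P(X=6 | X≥3) = P(X=6) / P(X≥3).
P(X=6) = C(10,6)·0.084^6·0.916^4 = 0.000052
P(X≥3) = 1 − 0.415867 − 0.381363 − 0.157375 = 0.045395
Ratio = 0.000052 / 0.045395 = 0.001144

0.0011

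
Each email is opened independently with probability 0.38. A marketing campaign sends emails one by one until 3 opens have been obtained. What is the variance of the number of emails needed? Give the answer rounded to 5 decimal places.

Y = total emails until the third success; negative binomial with r=3, p=0.38.
Var(Y) = r(1−p)/p² = 3·0.62 / 0.38² = 12.8808864

12.88089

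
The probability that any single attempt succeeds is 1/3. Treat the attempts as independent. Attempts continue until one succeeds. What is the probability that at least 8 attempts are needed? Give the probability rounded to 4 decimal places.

0.0585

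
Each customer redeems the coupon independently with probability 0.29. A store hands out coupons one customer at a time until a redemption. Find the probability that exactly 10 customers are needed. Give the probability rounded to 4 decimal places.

0.0133

Geometric (trials to first success), p = 0.29.
P(Y = 10) = (1−p)^9 · p = 0.045849 · 0.29 = 0.013296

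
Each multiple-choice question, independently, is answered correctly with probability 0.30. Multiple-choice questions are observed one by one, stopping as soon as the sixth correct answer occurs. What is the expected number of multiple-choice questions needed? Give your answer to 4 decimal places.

Y = total multiple-choice questions until the sixth success; negative binomial with r=6, p=0.30.
E[Y] = r / p = 6 / 0.30 = 20.000000

20.0000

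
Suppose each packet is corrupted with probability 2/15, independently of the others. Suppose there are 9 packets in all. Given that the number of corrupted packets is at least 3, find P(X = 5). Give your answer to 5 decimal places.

0.02795

X ~ Binomial(9, 0.133333). Want P(X=5 | X≥3) = P(X=5) / P(X≥3).
P(X=5) = C(9,5)·0.133333^5·0.866667^4 = 0.0029955
P(X≥3) = 1 − 0.2758474 − 0.3819425 − 0.2350415 = 0.1071686
Ratio = 0.0029955 / 0.1071686 = 0.0279515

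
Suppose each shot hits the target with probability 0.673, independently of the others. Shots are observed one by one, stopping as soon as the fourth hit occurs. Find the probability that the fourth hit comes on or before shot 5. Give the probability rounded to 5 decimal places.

0.47347

Finishing within 5 shots ⇔ at least 4 successes in the first 5. With X ~ Binomial(5, 0.673), P(Y ≤ 5) = 1 − P(X ≤ 3).
  k=0: C(5,0)·0.673^0·0.327^5 = 0.0037389
  k=1: C(5,1)·0.673^1·0.327^4 = 0.0384748
  k=2: C(5,2)·0.673^2·0.327^3 = 0.1583702
  k=3: C(5,3)·0.673^3·0.327^2 = 0.3259423
1 − 0.5265261 = 0.4734739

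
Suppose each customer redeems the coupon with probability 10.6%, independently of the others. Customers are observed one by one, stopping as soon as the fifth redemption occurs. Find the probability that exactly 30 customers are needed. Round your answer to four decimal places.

0.0193

Y = trial on which the fifth success occurs; negative binomial, r=5, p=0.106.
P(Y=30) = C(29,4) · p^5 · (1−p)^25
= 23751 · 1.3382e-05 · 0.060735 = 0.019304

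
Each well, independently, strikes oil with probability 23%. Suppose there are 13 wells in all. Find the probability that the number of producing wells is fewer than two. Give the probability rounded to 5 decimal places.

0.16333

X ~ Binomial(13, 0.23); P(X ≤ 1) = Σ C(13,k) p^k (1−p)^(13−k) over k:
  k=0: C(13,0)·0.23^0·0.77^13 = 0.0334487
  k=1: C(13,1)·0.23^1·0.77^12 = 0.1298853
Total = 0.1633340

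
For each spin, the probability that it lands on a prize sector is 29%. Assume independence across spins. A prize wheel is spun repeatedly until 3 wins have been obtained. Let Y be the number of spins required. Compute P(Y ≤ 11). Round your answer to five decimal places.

Finishing within 11 spins ⇔ at least 3 successes in the first 11. With X ~ Binomial(11, 0.29), P(Y ≤ 11) = 1 − P(X ≤ 2).
  k=0: C(11,0)·0.29^0·0.71^11 = 0.0231122
  k=1: C(11,1)·0.29^1·0.71^10 = 0.1038423
  k=2: C(11,2)·0.29^2·0.71^9 = 0.2120722
1 − 0.3390267 = 0.6609733

0.66097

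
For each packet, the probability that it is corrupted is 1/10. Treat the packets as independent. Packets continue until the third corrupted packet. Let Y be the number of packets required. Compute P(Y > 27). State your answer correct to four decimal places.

Needing more than 27 packets ⇔ fewer than 3 successes in the first 27. With X ~ Binomial(27, 0.10), P(Y > 27) = P(X ≤ 2).
  k=0: C(27,0)·0.10^0·0.90^27 = 0.058150
  k=1: C(27,1)·0.10^1·0.90^26 = 0.174449
  k=2: C(27,2)·0.10^2·0.90^25 = 0.251982
P(X ≤ 2) = 0.484581

0.4846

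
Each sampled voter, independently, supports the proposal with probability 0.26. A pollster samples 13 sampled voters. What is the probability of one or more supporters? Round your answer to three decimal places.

0.980

P(at least one) = 1 − P(none) = 1 − (1 − 0.26)^13
= 1 − 0.01995 = 0.98005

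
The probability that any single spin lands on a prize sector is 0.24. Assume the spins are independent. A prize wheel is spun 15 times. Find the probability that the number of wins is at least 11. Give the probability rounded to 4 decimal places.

X ~ Binomial(15, 0.24); P(X ≥ 11) = Σ C(15,k) p^k (1−p)^(15−k) over k:
  k=11: C(15,11)·0.24^11·0.76^4 = 0.000069
  k=12: C(15,12)·0.24^12·0.76^3 = 0.000007
  k=13: C(15,13)·0.24^13·0.76^2 = 0.000001
  k=14: C(15,14)·0.24^14·0.76^1 = 0.000000
  k=15: C(15,15)·0.24^15·0.76^0 = 0.000000
Total = 0.000077

0.0001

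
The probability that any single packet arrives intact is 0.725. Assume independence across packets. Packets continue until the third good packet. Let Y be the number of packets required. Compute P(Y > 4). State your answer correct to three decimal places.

0.305

Needing more than 4 packets ⇔ fewer than 3 successes in the first 4. With X ~ Binomial(4, 0.725), P(Y > 4) = P(X ≤ 2).
  k=0: C(4,0)·0.725^0·0.275^4 = 0.00572
  k=1: C(4,1)·0.725^1·0.275^3 = 0.06031
  k=2: C(4,2)·0.725^2·0.275^2 = 0.23850
P(X ≤ 2) = 0.30453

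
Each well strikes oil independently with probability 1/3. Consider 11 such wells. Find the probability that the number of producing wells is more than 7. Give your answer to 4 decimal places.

X ~ Binomial(11, 0.333333); P(X ≥ 8) = Σ C(11,k) p^k (1−p)^(11−k) over k:
  k=8: C(11,8)·0.333333^8·0.666667^3 = 0.007451
  k=9: C(11,9)·0.333333^9·0.666667^2 = 0.001242
  k=10: C(11,10)·0.333333^10·0.666667^1 = 0.000124
  k=11: C(11,11)·0.333333^11·0.666667^0 = 0.000006
Total = 0.008823

0.0088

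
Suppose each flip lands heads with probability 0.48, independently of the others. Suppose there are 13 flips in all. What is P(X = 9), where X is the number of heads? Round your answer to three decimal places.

0.071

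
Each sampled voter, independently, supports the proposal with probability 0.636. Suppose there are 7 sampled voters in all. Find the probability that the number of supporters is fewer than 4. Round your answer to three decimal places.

0.224

X ~ Binomial(7, 0.636); P(X ≤ 3) = Σ C(7,k) p^k (1−p)^(7−k) over k:
  k=0: C(7,0)·0.636^0·0.364^7 = 0.00085
  k=1: C(7,1)·0.636^1·0.364^6 = 0.01036
  k=2: C(7,2)·0.636^2·0.364^5 = 0.05428
  k=3: C(7,3)·0.636^3·0.364^4 = 0.15807
Total = 0.22355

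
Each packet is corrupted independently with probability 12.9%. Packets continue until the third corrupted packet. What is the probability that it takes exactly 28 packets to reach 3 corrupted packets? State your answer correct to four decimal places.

0.0239

Y = trial on which the third success occurs; negative binomial, r=3, p=0.129.
P(Y=28) = C(27,2) · p^3 · (1−p)^25
= 351 · 0.0021467 · 0.031656 = 0.023852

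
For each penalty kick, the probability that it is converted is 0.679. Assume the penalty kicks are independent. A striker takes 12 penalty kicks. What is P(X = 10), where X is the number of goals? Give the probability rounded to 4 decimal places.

X ~ Binomial(n=12, p=0.679).
P(X=10) = C(12,10) · p^10 · (1−p)^2
= 66 · 0.02083 · 0.10304 = 0.141661

0.1417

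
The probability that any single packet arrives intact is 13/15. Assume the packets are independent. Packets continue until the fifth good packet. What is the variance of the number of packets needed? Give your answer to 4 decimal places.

0.8876

Y = total packets until the fifth success; negative binomial with r=5, p=0.866667.
Var(Y) = r(1−p)/p² = 5·0.133333 / 0.866667² = 0.887574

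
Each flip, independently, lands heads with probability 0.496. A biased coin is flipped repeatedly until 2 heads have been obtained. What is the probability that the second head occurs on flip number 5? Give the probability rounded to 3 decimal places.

0.126

Y = trial on which the second success occurs; negative binomial, r=2, p=0.496.
P(Y=5) = C(4,1) · p^2 · (1−p)^3
= 4 · 0.24602 · 0.12802 = 0.12598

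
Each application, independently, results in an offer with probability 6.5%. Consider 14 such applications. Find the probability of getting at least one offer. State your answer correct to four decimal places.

0.6097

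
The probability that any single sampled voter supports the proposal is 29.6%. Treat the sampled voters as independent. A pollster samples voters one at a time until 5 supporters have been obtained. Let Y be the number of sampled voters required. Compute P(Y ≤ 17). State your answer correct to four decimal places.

0.5973

Finishing within 17 sampled voters ⇔ at least 5 successes in the first 17. With X ~ Binomial(17, 0.296), P(Y ≤ 17) = 1 − P(X ≤ 4).
  k=0: C(17,0)·0.296^0·0.704^17 = 0.002563
  k=1: C(17,1)·0.296^1·0.704^16 = 0.018319
  k=2: C(17,2)·0.296^2·0.704^15 = 0.061619
  k=3: C(17,3)·0.296^3·0.704^14 = 0.129539
  k=4: C(17,4)·0.296^4·0.704^13 = 0.190629
1 − 0.402669 = 0.597331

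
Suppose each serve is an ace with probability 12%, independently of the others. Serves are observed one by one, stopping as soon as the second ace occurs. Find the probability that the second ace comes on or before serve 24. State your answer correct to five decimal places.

Finishing within 24 serves ⇔ at least 2 successes in the first 24. With X ~ Binomial(24, 0.12), P(Y ≤ 24) = 1 − P(X ≤ 1).
  k=0: C(24,0)·0.12^0·0.88^24 = 0.0465140
  k=1: C(24,1)·0.12^1·0.88^23 = 0.1522278
1 − 0.1987418 = 0.8012582

0.80126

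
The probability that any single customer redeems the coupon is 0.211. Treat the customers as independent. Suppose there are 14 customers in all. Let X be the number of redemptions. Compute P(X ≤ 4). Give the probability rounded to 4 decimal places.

0.8454

X ~ Binomial(14, 0.211); P(X ≤ 4) = Σ C(14,k) p^k (1−p)^(14−k) over k:
  k=0: C(14,0)·0.211^0·0.789^14 = 0.036231
  k=1: C(14,1)·0.211^1·0.789^13 = 0.135647
  k=2: C(14,2)·0.211^2·0.789^12 = 0.235793
  k=3: C(14,3)·0.211^3·0.789^11 = 0.252229
  k=4: C(14,4)·0.211^4·0.789^10 = 0.185496
Total = 0.845396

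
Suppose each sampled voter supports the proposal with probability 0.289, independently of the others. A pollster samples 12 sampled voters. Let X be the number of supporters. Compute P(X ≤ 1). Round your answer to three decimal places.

0.098

X ~ Binomial(12, 0.289); P(X ≤ 1) = Σ C(12,k) p^k (1−p)^(12−k) over k:
  k=0: C(12,0)·0.289^0·0.711^12 = 0.01669
  k=1: C(12,1)·0.289^1·0.711^11 = 0.08140
Total = 0.09809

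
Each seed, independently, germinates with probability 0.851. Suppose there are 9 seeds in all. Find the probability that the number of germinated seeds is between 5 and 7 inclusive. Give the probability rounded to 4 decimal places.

0.3916

X ~ Binomial(9, 0.851); P(5 ≤ X ≤ 7) = Σ C(9,k) p^k (1−p)^(9−k) over k:
  k=5: C(9,5)·0.851^5·0.149^4 = 0.027718
  k=6: C(9,6)·0.851^6·0.149^3 = 0.105540
  k=7: C(9,7)·0.851^7·0.149^2 = 0.258334
Total = 0.391592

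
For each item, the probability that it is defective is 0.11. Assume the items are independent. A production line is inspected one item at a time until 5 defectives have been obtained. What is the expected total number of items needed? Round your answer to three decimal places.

45.455

Y = total items until the fifth success; negative binomial with r=5, p=0.11.
E[Y] = r / p = 5 / 0.11 = 45.45455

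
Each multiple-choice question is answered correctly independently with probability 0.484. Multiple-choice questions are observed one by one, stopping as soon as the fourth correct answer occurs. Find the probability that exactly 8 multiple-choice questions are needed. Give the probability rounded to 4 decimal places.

Y = trial on which the fourth success occurs; negative binomial, r=4, p=0.484.
P(Y=8) = C(7,3) · p^4 · (1−p)^4
= 35 · 0.054876 · 0.070892 = 0.136160

0.1362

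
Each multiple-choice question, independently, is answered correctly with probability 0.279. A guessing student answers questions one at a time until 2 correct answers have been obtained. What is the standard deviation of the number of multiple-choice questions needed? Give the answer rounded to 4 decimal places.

4.3041

Y = total multiple-choice questions until the second success; negative binomial with r=2, p=0.279.
SD(Y) = √[r(1−p)/p²] = √(18.524942) = 4.304061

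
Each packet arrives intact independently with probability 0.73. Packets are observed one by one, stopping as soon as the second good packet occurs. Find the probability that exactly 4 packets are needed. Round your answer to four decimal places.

Y = trial on which the second success occurs; negative binomial, r=2, p=0.73.
P(Y=4) = C(3,1) · p^2 · (1−p)^2
= 3 · 0.5329 · 0.0729 = 0.116545

0.1165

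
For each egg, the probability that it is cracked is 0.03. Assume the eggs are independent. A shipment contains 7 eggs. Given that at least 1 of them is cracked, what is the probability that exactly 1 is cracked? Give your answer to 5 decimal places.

0.91098

X ~ Binomial(7, 0.03). Want P(X=1 | X≥1) = P(X=1) / P(X≥1).
P(X=1) = C(7,1)·0.03^1·0.97^6 = 0.1749241
P(X≥1) = 1 − 0.8079828 = 0.1920172
Ratio = 0.1749241 / 0.1920172 = 0.9109817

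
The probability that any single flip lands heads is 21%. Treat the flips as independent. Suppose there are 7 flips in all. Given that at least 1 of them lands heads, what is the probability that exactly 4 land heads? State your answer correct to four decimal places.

X ~ Binomial(7, 0.21). Want P(X=4 | X≥1) = P(X=4) / P(X≥1).
P(X=4) = C(7,4)·0.21^4·0.79^3 = 0.033560
P(X≥1) = 1 − 0.192039 = 0.807961
Ratio = 0.033560 / 0.807961 = 0.041537

0.0415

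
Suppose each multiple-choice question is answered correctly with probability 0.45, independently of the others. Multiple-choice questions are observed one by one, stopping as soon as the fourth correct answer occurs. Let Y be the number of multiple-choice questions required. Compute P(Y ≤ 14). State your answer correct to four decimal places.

0.9368

Finishing within 14 multiple-choice questions ⇔ at least 4 successes in the first 14. With X ~ Binomial(14, 0.45), P(Y ≤ 14) = 1 − P(X ≤ 3).
  k=0: C(14,0)·0.45^0·0.55^14 = 0.000232
  k=1: C(14,1)·0.45^1·0.55^13 = 0.002655
  k=2: C(14,2)·0.45^2·0.55^12 = 0.014119
  k=3: C(14,3)·0.45^3·0.55^11 = 0.046209
1 − 0.063215 = 0.936785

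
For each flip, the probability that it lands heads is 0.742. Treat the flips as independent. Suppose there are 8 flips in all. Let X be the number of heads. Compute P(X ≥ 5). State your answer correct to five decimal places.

X ~ Binomial(8, 0.742); P(X ≥ 5) = Σ C(8,k) p^k (1−p)^(8−k) over k:
  k=5: C(8,5)·0.742^5·0.258^3 = 0.2163051
  k=6: C(8,6)·0.742^6·0.258^2 = 0.3110433
  k=7: C(8,7)·0.742^7·0.258^1 = 0.2555860
  k=8: C(8,8)·0.742^8·0.258^0 = 0.0918822
Total = 0.8748165

0.87482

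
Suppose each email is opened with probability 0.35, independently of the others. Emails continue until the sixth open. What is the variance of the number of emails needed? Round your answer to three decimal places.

31.837

Y = total emails until the sixth success; negative binomial with r=6, p=0.35.
Var(Y) = r(1−p)/p² = 6·0.65 / 0.35² = 31.83673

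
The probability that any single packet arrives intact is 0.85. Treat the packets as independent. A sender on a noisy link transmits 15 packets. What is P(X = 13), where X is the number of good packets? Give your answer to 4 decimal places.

0.2856

X ~ Binomial(n=15, p=0.85).
P(X=13) = C(15,13) · p^13 · (1−p)^2
= 105 · 0.12091 · 0.0225 = 0.285639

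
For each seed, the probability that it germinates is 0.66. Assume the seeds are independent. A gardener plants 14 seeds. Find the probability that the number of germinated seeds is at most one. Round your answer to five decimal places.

0.00001

X ~ Binomial(14, 0.66); P(X ≤ 1) = Σ C(14,k) p^k (1−p)^(14−k) over k:
  k=0: C(14,0)·0.66^0·0.34^14 = 0.0000003
  k=1: C(14,1)·0.66^1·0.34^13 = 0.0000075
Total = 0.0000078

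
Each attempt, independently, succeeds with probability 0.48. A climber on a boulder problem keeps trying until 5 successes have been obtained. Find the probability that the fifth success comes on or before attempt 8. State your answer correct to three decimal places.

Finishing within 8 attempts ⇔ at least 5 successes in the first 8. With X ~ Binomial(8, 0.48), P(Y ≤ 8) = 1 − P(X ≤ 4).
  k=0: C(8,0)·0.48^0·0.52^8 = 0.00535
  k=1: C(8,1)·0.48^1·0.52^7 = 0.03948
  k=2: C(8,2)·0.48^2·0.52^6 = 0.12754
  k=3: C(8,3)·0.48^3·0.52^5 = 0.23547
  k=4: C(8,4)·0.48^4·0.52^4 = 0.27169
1 − 0.67953 = 0.32047

0.320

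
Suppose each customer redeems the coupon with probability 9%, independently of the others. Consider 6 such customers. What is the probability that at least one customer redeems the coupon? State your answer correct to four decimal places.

P(at least one) = 1 − P(none) = 1 − (1 − 0.09)^6
= 1 − 0.567869 = 0.432131

0.4321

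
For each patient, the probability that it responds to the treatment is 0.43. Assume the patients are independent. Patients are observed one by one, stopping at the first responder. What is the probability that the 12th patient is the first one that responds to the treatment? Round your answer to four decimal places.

Geometric (trials to first success), p = 0.43.
P(Y = 12) = (1−p)^11 · p = 0.0020636 · 0.43 = 0.000887

0.0009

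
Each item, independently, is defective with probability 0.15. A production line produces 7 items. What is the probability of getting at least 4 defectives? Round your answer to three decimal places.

0.012

X ~ Binomial(7, 0.15); P(X ≥ 4) = Σ C(7,k) p^k (1−p)^(7−k) over k:
  k=4: C(7,4)·0.15^4·0.85^3 = 0.01088
  k=5: C(7,5)·0.15^5·0.85^2 = 0.00115
  k=6: C(7,6)·0.15^6·0.85^1 = 0.00007
  k=7: C(7,7)·0.15^7·0.85^0 = 0.00000
Total = 0.01210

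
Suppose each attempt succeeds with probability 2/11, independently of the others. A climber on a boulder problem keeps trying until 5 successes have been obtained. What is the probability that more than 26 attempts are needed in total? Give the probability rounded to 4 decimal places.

Needing more than 26 attempts ⇔ fewer than 5 successes in the first 26. With X ~ Binomial(26, 0.181818), P(Y > 26) = P(X ≤ 4).
  k=0: C(26,0)·0.181818^0·0.818182^26 = 0.005421
  k=1: C(26,1)·0.181818^1·0.818182^25 = 0.031322
  k=2: C(26,2)·0.181818^2·0.818182^24 = 0.087007
  k=3: C(26,3)·0.181818^3·0.818182^23 = 0.154679
  k=4: C(26,4)·0.181818^4·0.818182^22 = 0.197645
P(X ≤ 4) = 0.476075

0.4761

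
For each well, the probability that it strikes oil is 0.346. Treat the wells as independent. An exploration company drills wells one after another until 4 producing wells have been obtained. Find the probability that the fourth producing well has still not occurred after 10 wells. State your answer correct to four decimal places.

Needing more than 10 wells ⇔ fewer than 4 successes in the first 10. With X ~ Binomial(10, 0.346), P(Y > 10) = P(X ≤ 3).
  k=0: C(10,0)·0.346^0·0.654^10 = 0.014315
  k=1: C(10,1)·0.346^1·0.654^9 = 0.075731
  k=2: C(10,2)·0.346^2·0.654^8 = 0.180296
  k=3: C(10,3)·0.346^3·0.654^7 = 0.254363
P(X ≤ 3) = 0.524705

0.5247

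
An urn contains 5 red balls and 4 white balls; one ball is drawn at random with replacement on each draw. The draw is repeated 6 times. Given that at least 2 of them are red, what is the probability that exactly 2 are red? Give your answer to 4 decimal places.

0.1933

X ~ Binomial(6, 0.555556). Want P(X=2 | X≥2) = P(X=2) / P(X≥2).
P(X=2) = C(6,2)·0.555556^2·0.444444^4 = 0.180641
P(X≥2) = 1 − 0.007707 − 0.057805 = 0.934488
Ratio = 0.180641 / 0.934488 = 0.193305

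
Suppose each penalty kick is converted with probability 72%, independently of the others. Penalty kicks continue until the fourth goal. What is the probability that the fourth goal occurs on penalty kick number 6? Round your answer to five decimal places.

0.21069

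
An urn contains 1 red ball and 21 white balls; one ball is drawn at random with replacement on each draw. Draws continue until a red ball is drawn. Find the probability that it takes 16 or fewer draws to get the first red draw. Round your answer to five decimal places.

0.52494

Y = number of draws to the first success; geometric, p = 0.045455.
P(Y ≤ 16) = 1 − (1−p)^16 = 1 − 0.4750571 = 0.5249429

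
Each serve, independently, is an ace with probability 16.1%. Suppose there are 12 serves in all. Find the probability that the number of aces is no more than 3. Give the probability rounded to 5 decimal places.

X ~ Binomial(12, 0.161); P(X ≤ 3) = Σ C(12,k) p^k (1−p)^(12−k) over k:
  k=0: C(12,0)·0.161^0·0.839^12 = 0.1216588
  k=1: C(12,1)·0.161^1·0.839^11 = 0.2801488
  k=2: C(12,2)·0.161^2·0.839^10 = 0.2956755
  k=3: C(12,3)·0.161^3·0.839^9 = 0.1891289
Total = 0.8866119

0.88661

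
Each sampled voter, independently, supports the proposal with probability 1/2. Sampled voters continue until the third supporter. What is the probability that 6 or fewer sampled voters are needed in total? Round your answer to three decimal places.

0.656

Finishing within 6 sampled voters ⇔ at least 3 successes in the first 6. With X ~ Binomial(6, 0.50), P(Y ≤ 6) = 1 − P(X ≤ 2).
  k=0: C(6,0)·0.50^0·0.50^6 = 0.01562
  k=1: C(6,1)·0.50^1·0.50^5 = 0.09375
  k=2: C(6,2)·0.50^2·0.50^4 = 0.23438
1 − 0.34375 = 0.65625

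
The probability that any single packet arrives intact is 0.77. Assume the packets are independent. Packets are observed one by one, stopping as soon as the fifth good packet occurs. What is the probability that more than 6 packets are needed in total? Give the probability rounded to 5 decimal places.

0.41804

Needing more than 6 packets ⇔ fewer than 5 successes in the first 6. With X ~ Binomial(6, 0.77), P(Y > 6) = P(X ≤ 4).
  k=0: C(6,0)·0.77^0·0.23^6 = 0.0001480
  k=1: C(6,1)·0.77^1·0.23^5 = 0.0029736
  k=2: C(6,2)·0.77^2·0.23^4 = 0.0248877
  k=3: C(6,3)·0.77^3·0.23^3 = 0.1110927
  k=4: C(6,4)·0.77^4·0.23^2 = 0.2789394
P(X ≤ 4) = 0.4180414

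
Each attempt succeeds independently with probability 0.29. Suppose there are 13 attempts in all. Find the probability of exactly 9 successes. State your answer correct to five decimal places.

X ~ Binomial(n=13, p=0.29).
P(X=9) = C(13,9) · p^9 · (1−p)^4
= 715 · 1.4507e-05 · 0.25412 = 0.0026359

0.00264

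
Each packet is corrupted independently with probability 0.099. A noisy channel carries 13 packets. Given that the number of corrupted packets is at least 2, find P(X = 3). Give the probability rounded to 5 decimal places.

0.26178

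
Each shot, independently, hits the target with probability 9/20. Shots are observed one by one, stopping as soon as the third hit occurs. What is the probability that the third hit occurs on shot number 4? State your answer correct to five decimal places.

0.15036

Y = trial on which the third success occurs; negative binomial, r=3, p=0.45.
P(Y=4) = C(3,2) · p^3 · (1−p)^1
= 3 · 0.091125 · 0.55 = 0.1503562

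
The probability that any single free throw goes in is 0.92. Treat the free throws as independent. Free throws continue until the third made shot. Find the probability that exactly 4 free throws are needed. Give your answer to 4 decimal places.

0.1869

Y = trial on which the third success occurs; negative binomial, r=3, p=0.92.
P(Y=4) = C(3,2) · p^3 · (1−p)^1
= 3 · 0.77869 · 0.08 = 0.186885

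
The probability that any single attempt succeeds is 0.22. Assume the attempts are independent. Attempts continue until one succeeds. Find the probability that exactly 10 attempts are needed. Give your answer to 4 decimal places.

0.0235

Geometric (trials to first success), p = 0.22.
P(Y = 10) = (1−p)^9 · p = 0.10687 · 0.22 = 0.023511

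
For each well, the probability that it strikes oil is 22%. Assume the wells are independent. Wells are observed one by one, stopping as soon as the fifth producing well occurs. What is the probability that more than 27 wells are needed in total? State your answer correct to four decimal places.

Needing more than 27 wells ⇔ fewer than 5 successes in the first 27. With X ~ Binomial(27, 0.22), P(Y > 27) = P(X ≤ 4).
  k=0: C(27,0)·0.22^0·0.78^27 = 0.001221
  k=1: C(27,1)·0.22^1·0.78^26 = 0.009295
  k=2: C(27,2)·0.22^2·0.78^25 = 0.034081
  k=3: C(27,3)·0.22^3·0.78^24 = 0.080106
  k=4: C(27,4)·0.22^4·0.78^23 = 0.135564
P(X ≤ 4) = 0.260267

0.2603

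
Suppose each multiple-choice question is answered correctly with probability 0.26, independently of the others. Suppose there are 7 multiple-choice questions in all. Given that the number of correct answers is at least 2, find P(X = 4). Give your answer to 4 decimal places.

X ~ Binomial(7, 0.26). Want P(X=4 | X≥2) = P(X=4) / P(X≥2).
P(X=4) = C(7,4)·0.26^4·0.74^3 = 0.064812
P(X≥2) = 1 − 0.121513 − 0.298856 = 0.579631
Ratio = 0.064812 / 0.579631 = 0.111816

0.1118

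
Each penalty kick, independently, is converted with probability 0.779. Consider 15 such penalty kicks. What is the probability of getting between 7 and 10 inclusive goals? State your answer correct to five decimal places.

X ~ Binomial(15, 0.779); P(7 ≤ X ≤ 10) = Σ C(15,k) p^k (1−p)^(15−k) over k:
  k=7: C(15,7)·0.779^7·0.221^8 = 0.0063745
  k=8: C(15,8)·0.779^8·0.221^7 = 0.0224695
  k=9: C(15,9)·0.779^9·0.221^6 = 0.0616020
  k=10: C(15,10)·0.779^10·0.221^5 = 0.1302841
Total = 0.2207301

0.22073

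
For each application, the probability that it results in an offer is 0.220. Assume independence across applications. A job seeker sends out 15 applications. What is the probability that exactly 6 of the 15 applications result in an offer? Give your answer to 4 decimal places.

0.0606

X ~ Binomial(n=15, p=0.22).
P(X=6) = C(15,6) · p^6 · (1−p)^9
= 5005 · 0.00011338 · 0.10687 = 0.060645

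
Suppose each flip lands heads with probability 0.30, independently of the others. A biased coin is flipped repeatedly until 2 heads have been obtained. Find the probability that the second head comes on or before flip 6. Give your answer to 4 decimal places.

Finishing within 6 flips ⇔ at least 2 successes in the first 6. With X ~ Binomial(6, 0.30), P(Y ≤ 6) = 1 − P(X ≤ 1).
  k=0: C(6,0)·0.30^0·0.70^6 = 0.117649
  k=1: C(6,1)·0.30^1·0.70^5 = 0.302526
1 − 0.420175 = 0.579825

0.5798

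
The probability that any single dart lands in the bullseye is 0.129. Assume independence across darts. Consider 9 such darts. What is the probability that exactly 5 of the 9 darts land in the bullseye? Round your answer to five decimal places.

X ~ Binomial(n=9, p=0.129).
P(X=5) = C(9,5) · p^5 · (1−p)^4
= 126 · 3.5723e-05 · 0.57554 = 0.0025905

0.00259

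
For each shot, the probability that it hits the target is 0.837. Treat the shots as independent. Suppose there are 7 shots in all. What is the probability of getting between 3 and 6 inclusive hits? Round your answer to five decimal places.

X ~ Binomial(7, 0.837); P(3 ≤ X ≤ 6) = Σ C(7,k) p^k (1−p)^(7−k) over k:
  k=3: C(7,3)·0.837^3·0.163^4 = 0.0144875
  k=4: C(7,4)·0.837^4·0.163^3 = 0.0743931
  k=5: C(7,5)·0.837^5·0.163^2 = 0.2292038
  k=6: C(7,6)·0.837^6·0.163^1 = 0.3923181
Total = 0.7104026

0.71040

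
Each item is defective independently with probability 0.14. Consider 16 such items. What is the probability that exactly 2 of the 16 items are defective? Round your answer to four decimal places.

X ~ Binomial(n=16, p=0.14).
P(X=2) = C(16,2) · p^2 · (1−p)^14
= 120 · 0.0196 · 0.12105 = 0.284718

0.2847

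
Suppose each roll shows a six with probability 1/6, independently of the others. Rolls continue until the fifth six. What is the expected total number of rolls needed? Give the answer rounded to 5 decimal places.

30.00000

Y = total rolls until the fifth success; negative binomial with r=5, p=0.166667.
E[Y] = r / p = 5 / 0.166667 = 30.0000000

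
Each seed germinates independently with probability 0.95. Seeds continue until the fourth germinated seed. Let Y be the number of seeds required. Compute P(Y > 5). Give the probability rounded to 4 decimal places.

Needing more than 5 seeds ⇔ fewer than 4 successes in the first 5. With X ~ Binomial(5, 0.95), P(Y > 5) = P(X ≤ 3).
  k=0: C(5,0)·0.95^0·0.05^5 = 0.000000
  k=1: C(5,1)·0.95^1·0.05^4 = 0.000030
  k=2: C(5,2)·0.95^2·0.05^3 = 0.001128
  k=3: C(5,3)·0.95^3·0.05^2 = 0.021434
P(X ≤ 3) = 0.022593

0.0226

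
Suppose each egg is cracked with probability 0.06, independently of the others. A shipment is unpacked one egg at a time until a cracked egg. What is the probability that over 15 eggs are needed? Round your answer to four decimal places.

0.3953

Y = number of eggs to the first success; geometric, p = 0.06.
P(Y > 15) = P(first 15 all fail) = (1−p)^15 = 0.395292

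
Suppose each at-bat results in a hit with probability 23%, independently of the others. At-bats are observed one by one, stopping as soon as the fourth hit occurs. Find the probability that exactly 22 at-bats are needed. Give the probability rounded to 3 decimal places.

0.034

Y = trial on which the fourth success occurs; negative binomial, r=4, p=0.23.
P(Y=22) = C(21,3) · p^4 · (1−p)^18
= 1330 · 0.0027984 · 0.0090538 = 0.03370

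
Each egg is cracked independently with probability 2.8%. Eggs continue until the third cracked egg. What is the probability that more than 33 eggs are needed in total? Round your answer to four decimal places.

0.9357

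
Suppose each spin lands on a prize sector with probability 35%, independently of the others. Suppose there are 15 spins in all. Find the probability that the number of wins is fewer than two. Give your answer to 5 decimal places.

X ~ Binomial(15, 0.35); P(X ≤ 1) = Σ C(15,k) p^k (1−p)^(15−k) over k:
  k=0: C(15,0)·0.35^0·0.65^15 = 0.0015621
  k=1: C(15,1)·0.35^1·0.65^14 = 0.0126167
Total = 0.0141788

0.01418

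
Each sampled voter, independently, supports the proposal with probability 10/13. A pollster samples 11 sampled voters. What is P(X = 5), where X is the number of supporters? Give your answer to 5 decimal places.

X ~ Binomial(n=11, p=0.769231).
P(X=5) = C(11,5) · p^5 · (1−p)^6
= 462 · 0.26933 · 0.00015103 = 0.0187928

0.01879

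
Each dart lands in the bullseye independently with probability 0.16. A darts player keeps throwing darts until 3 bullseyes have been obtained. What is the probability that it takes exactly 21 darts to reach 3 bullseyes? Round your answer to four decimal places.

0.0337

Y = trial on which the third success occurs; negative binomial, r=3, p=0.16.
P(Y=21) = C(20,2) · p^3 · (1−p)^18
= 190 · 0.004096 · 0.043354 = 0.033740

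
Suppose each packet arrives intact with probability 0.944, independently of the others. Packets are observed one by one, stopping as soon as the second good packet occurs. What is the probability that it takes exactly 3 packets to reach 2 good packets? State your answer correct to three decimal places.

Y = trial on which the second success occurs; negative binomial, r=2, p=0.944.
P(Y=3) = C(2,1) · p^2 · (1−p)^1
= 2 · 0.89114 · 0.056 = 0.09981

0.100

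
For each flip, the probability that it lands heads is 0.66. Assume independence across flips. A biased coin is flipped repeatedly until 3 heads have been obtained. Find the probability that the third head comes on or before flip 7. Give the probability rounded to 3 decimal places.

0.951

Finishing within 7 flips ⇔ at least 3 successes in the first 7. With X ~ Binomial(7, 0.66), P(Y ≤ 7) = 1 − P(X ≤ 2).
  k=0: C(7,0)·0.66^0·0.34^7 = 0.00053
  k=1: C(7,1)·0.66^1·0.34^6 = 0.00714
  k=2: C(7,2)·0.66^2·0.34^5 = 0.04156
1 − 0.04922 = 0.95078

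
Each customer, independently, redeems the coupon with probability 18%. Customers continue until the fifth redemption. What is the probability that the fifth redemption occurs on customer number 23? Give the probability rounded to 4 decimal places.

0.0388

Y = trial on which the fifth success occurs; negative binomial, r=5, p=0.18.
P(Y=23) = C(22,4) · p^5 · (1−p)^18
= 7315 · 0.00018896 · 0.028096 = 0.038835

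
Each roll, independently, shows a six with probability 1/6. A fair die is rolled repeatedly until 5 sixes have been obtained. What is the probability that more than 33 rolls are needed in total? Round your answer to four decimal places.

0.3360

Needing more than 33 rolls ⇔ fewer than 5 successes in the first 33. With X ~ Binomial(33, 0.166667), P(Y > 33) = P(X ≤ 4).
  k=0: C(33,0)·0.166667^0·0.833333^33 = 0.002438
  k=1: C(33,1)·0.166667^1·0.833333^32 = 0.016090
  k=2: C(33,2)·0.166667^2·0.833333^31 = 0.051489
  k=3: C(33,3)·0.166667^3·0.833333^30 = 0.106410
  k=4: C(33,4)·0.166667^4·0.833333^29 = 0.159615
P(X ≤ 4) = 0.336042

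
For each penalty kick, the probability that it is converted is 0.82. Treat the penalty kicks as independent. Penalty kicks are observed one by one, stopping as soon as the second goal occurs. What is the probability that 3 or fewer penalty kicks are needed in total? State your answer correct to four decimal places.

0.9145

Finishing within 3 penalty kicks ⇔ at least 2 successes in the first 3. With X ~ Binomial(3, 0.82), P(Y ≤ 3) = 1 − P(X ≤ 1).
  k=0: C(3,0)·0.82^0·0.18^3 = 0.005832
  k=1: C(3,1)·0.82^1·0.18^2 = 0.079704
1 − 0.085536 = 0.914464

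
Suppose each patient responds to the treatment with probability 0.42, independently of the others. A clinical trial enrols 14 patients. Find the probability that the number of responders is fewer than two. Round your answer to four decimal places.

X ~ Binomial(14, 0.42); P(X ≤ 1) = Σ C(14,k) p^k (1−p)^(14−k) over k:
  k=0: C(14,0)·0.42^0·0.58^14 = 0.000488
  k=1: C(14,1)·0.42^1·0.58^13 = 0.004942
Total = 0.005430

0.0054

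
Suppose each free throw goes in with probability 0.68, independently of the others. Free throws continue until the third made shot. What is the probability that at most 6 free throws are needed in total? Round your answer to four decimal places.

Finishing within 6 free throws ⇔ at least 3 successes in the first 6. With X ~ Binomial(6, 0.68), P(Y ≤ 6) = 1 − P(X ≤ 2).
  k=0: C(6,0)·0.68^0·0.32^6 = 0.001074
  k=1: C(6,1)·0.68^1·0.32^5 = 0.013690
  k=2: C(6,2)·0.68^2·0.32^4 = 0.072729
1 − 0.087493 = 0.912507

0.9125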